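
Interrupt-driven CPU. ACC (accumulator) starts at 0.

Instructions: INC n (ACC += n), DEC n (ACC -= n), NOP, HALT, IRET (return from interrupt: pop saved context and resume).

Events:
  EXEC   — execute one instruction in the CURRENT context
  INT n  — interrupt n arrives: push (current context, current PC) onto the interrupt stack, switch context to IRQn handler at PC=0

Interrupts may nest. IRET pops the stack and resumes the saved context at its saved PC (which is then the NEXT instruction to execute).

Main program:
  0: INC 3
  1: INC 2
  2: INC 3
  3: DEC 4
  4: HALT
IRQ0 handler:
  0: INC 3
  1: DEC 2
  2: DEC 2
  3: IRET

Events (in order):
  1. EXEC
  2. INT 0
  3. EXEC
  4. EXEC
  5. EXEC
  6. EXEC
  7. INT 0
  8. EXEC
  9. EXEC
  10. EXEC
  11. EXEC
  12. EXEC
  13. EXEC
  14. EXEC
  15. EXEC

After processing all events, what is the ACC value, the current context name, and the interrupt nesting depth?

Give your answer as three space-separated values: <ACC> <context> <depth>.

Event 1 (EXEC): [MAIN] PC=0: INC 3 -> ACC=3
Event 2 (INT 0): INT 0 arrives: push (MAIN, PC=1), enter IRQ0 at PC=0 (depth now 1)
Event 3 (EXEC): [IRQ0] PC=0: INC 3 -> ACC=6
Event 4 (EXEC): [IRQ0] PC=1: DEC 2 -> ACC=4
Event 5 (EXEC): [IRQ0] PC=2: DEC 2 -> ACC=2
Event 6 (EXEC): [IRQ0] PC=3: IRET -> resume MAIN at PC=1 (depth now 0)
Event 7 (INT 0): INT 0 arrives: push (MAIN, PC=1), enter IRQ0 at PC=0 (depth now 1)
Event 8 (EXEC): [IRQ0] PC=0: INC 3 -> ACC=5
Event 9 (EXEC): [IRQ0] PC=1: DEC 2 -> ACC=3
Event 10 (EXEC): [IRQ0] PC=2: DEC 2 -> ACC=1
Event 11 (EXEC): [IRQ0] PC=3: IRET -> resume MAIN at PC=1 (depth now 0)
Event 12 (EXEC): [MAIN] PC=1: INC 2 -> ACC=3
Event 13 (EXEC): [MAIN] PC=2: INC 3 -> ACC=6
Event 14 (EXEC): [MAIN] PC=3: DEC 4 -> ACC=2
Event 15 (EXEC): [MAIN] PC=4: HALT

Answer: 2 MAIN 0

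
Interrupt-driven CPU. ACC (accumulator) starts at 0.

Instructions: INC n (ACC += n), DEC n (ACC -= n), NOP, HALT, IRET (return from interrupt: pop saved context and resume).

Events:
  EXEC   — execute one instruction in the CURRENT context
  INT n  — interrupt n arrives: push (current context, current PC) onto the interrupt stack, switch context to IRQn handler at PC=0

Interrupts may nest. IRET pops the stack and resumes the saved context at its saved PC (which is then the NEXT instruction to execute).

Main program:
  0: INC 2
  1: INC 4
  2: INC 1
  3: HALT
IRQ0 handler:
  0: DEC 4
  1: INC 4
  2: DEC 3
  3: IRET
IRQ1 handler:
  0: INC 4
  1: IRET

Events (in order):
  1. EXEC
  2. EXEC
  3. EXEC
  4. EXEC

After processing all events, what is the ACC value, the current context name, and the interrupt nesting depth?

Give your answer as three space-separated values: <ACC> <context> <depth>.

Event 1 (EXEC): [MAIN] PC=0: INC 2 -> ACC=2
Event 2 (EXEC): [MAIN] PC=1: INC 4 -> ACC=6
Event 3 (EXEC): [MAIN] PC=2: INC 1 -> ACC=7
Event 4 (EXEC): [MAIN] PC=3: HALT

Answer: 7 MAIN 0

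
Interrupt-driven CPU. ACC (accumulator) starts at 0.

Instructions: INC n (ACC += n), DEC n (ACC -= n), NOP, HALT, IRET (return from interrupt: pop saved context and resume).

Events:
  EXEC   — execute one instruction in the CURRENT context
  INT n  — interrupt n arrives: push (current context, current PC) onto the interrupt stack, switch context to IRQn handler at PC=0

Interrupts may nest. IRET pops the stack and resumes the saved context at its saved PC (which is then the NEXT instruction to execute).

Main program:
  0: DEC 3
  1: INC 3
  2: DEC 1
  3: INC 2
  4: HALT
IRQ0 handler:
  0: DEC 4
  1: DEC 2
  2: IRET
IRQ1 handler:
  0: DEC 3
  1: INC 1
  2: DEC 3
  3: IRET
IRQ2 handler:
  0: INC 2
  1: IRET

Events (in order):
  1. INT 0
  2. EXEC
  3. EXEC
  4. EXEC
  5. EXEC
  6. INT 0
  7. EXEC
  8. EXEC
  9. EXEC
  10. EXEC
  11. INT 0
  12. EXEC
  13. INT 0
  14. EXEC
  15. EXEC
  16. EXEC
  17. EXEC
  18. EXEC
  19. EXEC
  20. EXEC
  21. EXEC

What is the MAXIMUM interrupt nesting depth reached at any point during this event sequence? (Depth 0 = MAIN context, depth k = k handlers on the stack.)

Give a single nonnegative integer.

Event 1 (INT 0): INT 0 arrives: push (MAIN, PC=0), enter IRQ0 at PC=0 (depth now 1) [depth=1]
Event 2 (EXEC): [IRQ0] PC=0: DEC 4 -> ACC=-4 [depth=1]
Event 3 (EXEC): [IRQ0] PC=1: DEC 2 -> ACC=-6 [depth=1]
Event 4 (EXEC): [IRQ0] PC=2: IRET -> resume MAIN at PC=0 (depth now 0) [depth=0]
Event 5 (EXEC): [MAIN] PC=0: DEC 3 -> ACC=-9 [depth=0]
Event 6 (INT 0): INT 0 arrives: push (MAIN, PC=1), enter IRQ0 at PC=0 (depth now 1) [depth=1]
Event 7 (EXEC): [IRQ0] PC=0: DEC 4 -> ACC=-13 [depth=1]
Event 8 (EXEC): [IRQ0] PC=1: DEC 2 -> ACC=-15 [depth=1]
Event 9 (EXEC): [IRQ0] PC=2: IRET -> resume MAIN at PC=1 (depth now 0) [depth=0]
Event 10 (EXEC): [MAIN] PC=1: INC 3 -> ACC=-12 [depth=0]
Event 11 (INT 0): INT 0 arrives: push (MAIN, PC=2), enter IRQ0 at PC=0 (depth now 1) [depth=1]
Event 12 (EXEC): [IRQ0] PC=0: DEC 4 -> ACC=-16 [depth=1]
Event 13 (INT 0): INT 0 arrives: push (IRQ0, PC=1), enter IRQ0 at PC=0 (depth now 2) [depth=2]
Event 14 (EXEC): [IRQ0] PC=0: DEC 4 -> ACC=-20 [depth=2]
Event 15 (EXEC): [IRQ0] PC=1: DEC 2 -> ACC=-22 [depth=2]
Event 16 (EXEC): [IRQ0] PC=2: IRET -> resume IRQ0 at PC=1 (depth now 1) [depth=1]
Event 17 (EXEC): [IRQ0] PC=1: DEC 2 -> ACC=-24 [depth=1]
Event 18 (EXEC): [IRQ0] PC=2: IRET -> resume MAIN at PC=2 (depth now 0) [depth=0]
Event 19 (EXEC): [MAIN] PC=2: DEC 1 -> ACC=-25 [depth=0]
Event 20 (EXEC): [MAIN] PC=3: INC 2 -> ACC=-23 [depth=0]
Event 21 (EXEC): [MAIN] PC=4: HALT [depth=0]
Max depth observed: 2

Answer: 2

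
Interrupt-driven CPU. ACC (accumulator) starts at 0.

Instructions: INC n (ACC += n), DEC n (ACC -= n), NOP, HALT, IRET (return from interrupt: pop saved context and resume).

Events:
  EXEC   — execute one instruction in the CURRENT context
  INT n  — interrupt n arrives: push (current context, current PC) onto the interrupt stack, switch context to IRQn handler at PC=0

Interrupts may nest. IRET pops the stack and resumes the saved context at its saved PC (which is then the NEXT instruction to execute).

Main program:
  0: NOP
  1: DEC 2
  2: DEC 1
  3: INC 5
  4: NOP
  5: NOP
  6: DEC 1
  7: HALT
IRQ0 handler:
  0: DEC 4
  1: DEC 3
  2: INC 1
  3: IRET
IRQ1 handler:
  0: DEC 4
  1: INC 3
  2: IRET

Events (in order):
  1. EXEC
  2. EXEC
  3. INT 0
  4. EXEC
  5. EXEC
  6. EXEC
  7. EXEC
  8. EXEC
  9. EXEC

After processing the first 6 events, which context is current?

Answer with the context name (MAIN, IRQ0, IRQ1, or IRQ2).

Event 1 (EXEC): [MAIN] PC=0: NOP
Event 2 (EXEC): [MAIN] PC=1: DEC 2 -> ACC=-2
Event 3 (INT 0): INT 0 arrives: push (MAIN, PC=2), enter IRQ0 at PC=0 (depth now 1)
Event 4 (EXEC): [IRQ0] PC=0: DEC 4 -> ACC=-6
Event 5 (EXEC): [IRQ0] PC=1: DEC 3 -> ACC=-9
Event 6 (EXEC): [IRQ0] PC=2: INC 1 -> ACC=-8

Answer: IRQ0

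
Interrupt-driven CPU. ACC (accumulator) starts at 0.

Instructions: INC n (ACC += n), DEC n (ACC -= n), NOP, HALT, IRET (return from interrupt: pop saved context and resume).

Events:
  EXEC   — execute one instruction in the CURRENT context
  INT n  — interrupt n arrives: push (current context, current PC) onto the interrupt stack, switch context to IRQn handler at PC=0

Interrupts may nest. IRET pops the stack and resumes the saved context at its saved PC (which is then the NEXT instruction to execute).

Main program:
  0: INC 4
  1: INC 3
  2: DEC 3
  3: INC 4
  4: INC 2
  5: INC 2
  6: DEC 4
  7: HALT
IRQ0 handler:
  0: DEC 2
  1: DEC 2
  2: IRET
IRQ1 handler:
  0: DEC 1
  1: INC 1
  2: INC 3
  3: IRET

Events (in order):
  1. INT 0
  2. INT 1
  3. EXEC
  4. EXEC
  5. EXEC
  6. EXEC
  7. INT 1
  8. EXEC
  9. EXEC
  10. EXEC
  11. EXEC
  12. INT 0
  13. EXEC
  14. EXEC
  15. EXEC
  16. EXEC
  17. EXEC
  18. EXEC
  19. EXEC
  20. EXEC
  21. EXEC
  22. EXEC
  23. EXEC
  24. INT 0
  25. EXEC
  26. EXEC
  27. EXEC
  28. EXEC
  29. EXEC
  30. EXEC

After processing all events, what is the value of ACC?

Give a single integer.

Answer: 2

Derivation:
Event 1 (INT 0): INT 0 arrives: push (MAIN, PC=0), enter IRQ0 at PC=0 (depth now 1)
Event 2 (INT 1): INT 1 arrives: push (IRQ0, PC=0), enter IRQ1 at PC=0 (depth now 2)
Event 3 (EXEC): [IRQ1] PC=0: DEC 1 -> ACC=-1
Event 4 (EXEC): [IRQ1] PC=1: INC 1 -> ACC=0
Event 5 (EXEC): [IRQ1] PC=2: INC 3 -> ACC=3
Event 6 (EXEC): [IRQ1] PC=3: IRET -> resume IRQ0 at PC=0 (depth now 1)
Event 7 (INT 1): INT 1 arrives: push (IRQ0, PC=0), enter IRQ1 at PC=0 (depth now 2)
Event 8 (EXEC): [IRQ1] PC=0: DEC 1 -> ACC=2
Event 9 (EXEC): [IRQ1] PC=1: INC 1 -> ACC=3
Event 10 (EXEC): [IRQ1] PC=2: INC 3 -> ACC=6
Event 11 (EXEC): [IRQ1] PC=3: IRET -> resume IRQ0 at PC=0 (depth now 1)
Event 12 (INT 0): INT 0 arrives: push (IRQ0, PC=0), enter IRQ0 at PC=0 (depth now 2)
Event 13 (EXEC): [IRQ0] PC=0: DEC 2 -> ACC=4
Event 14 (EXEC): [IRQ0] PC=1: DEC 2 -> ACC=2
Event 15 (EXEC): [IRQ0] PC=2: IRET -> resume IRQ0 at PC=0 (depth now 1)
Event 16 (EXEC): [IRQ0] PC=0: DEC 2 -> ACC=0
Event 17 (EXEC): [IRQ0] PC=1: DEC 2 -> ACC=-2
Event 18 (EXEC): [IRQ0] PC=2: IRET -> resume MAIN at PC=0 (depth now 0)
Event 19 (EXEC): [MAIN] PC=0: INC 4 -> ACC=2
Event 20 (EXEC): [MAIN] PC=1: INC 3 -> ACC=5
Event 21 (EXEC): [MAIN] PC=2: DEC 3 -> ACC=2
Event 22 (EXEC): [MAIN] PC=3: INC 4 -> ACC=6
Event 23 (EXEC): [MAIN] PC=4: INC 2 -> ACC=8
Event 24 (INT 0): INT 0 arrives: push (MAIN, PC=5), enter IRQ0 at PC=0 (depth now 1)
Event 25 (EXEC): [IRQ0] PC=0: DEC 2 -> ACC=6
Event 26 (EXEC): [IRQ0] PC=1: DEC 2 -> ACC=4
Event 27 (EXEC): [IRQ0] PC=2: IRET -> resume MAIN at PC=5 (depth now 0)
Event 28 (EXEC): [MAIN] PC=5: INC 2 -> ACC=6
Event 29 (EXEC): [MAIN] PC=6: DEC 4 -> ACC=2
Event 30 (EXEC): [MAIN] PC=7: HALT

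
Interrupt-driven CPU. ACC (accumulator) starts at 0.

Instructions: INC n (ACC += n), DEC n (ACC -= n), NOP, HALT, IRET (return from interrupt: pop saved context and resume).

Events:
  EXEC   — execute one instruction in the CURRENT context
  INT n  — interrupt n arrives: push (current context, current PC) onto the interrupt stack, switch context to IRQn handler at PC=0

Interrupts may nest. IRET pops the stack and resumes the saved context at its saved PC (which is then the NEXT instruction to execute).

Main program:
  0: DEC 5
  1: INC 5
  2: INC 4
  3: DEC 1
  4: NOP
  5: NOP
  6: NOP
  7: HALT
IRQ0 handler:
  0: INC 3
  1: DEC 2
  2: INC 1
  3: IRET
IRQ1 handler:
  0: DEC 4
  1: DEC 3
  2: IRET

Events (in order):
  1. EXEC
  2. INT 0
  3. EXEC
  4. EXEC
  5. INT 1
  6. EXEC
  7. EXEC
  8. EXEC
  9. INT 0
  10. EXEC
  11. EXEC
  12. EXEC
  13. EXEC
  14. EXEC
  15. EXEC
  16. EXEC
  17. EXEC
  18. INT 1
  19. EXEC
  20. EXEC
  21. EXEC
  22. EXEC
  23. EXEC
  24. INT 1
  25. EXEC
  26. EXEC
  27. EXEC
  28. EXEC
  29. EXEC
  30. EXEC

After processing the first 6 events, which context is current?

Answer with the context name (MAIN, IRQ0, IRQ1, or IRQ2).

Answer: IRQ1

Derivation:
Event 1 (EXEC): [MAIN] PC=0: DEC 5 -> ACC=-5
Event 2 (INT 0): INT 0 arrives: push (MAIN, PC=1), enter IRQ0 at PC=0 (depth now 1)
Event 3 (EXEC): [IRQ0] PC=0: INC 3 -> ACC=-2
Event 4 (EXEC): [IRQ0] PC=1: DEC 2 -> ACC=-4
Event 5 (INT 1): INT 1 arrives: push (IRQ0, PC=2), enter IRQ1 at PC=0 (depth now 2)
Event 6 (EXEC): [IRQ1] PC=0: DEC 4 -> ACC=-8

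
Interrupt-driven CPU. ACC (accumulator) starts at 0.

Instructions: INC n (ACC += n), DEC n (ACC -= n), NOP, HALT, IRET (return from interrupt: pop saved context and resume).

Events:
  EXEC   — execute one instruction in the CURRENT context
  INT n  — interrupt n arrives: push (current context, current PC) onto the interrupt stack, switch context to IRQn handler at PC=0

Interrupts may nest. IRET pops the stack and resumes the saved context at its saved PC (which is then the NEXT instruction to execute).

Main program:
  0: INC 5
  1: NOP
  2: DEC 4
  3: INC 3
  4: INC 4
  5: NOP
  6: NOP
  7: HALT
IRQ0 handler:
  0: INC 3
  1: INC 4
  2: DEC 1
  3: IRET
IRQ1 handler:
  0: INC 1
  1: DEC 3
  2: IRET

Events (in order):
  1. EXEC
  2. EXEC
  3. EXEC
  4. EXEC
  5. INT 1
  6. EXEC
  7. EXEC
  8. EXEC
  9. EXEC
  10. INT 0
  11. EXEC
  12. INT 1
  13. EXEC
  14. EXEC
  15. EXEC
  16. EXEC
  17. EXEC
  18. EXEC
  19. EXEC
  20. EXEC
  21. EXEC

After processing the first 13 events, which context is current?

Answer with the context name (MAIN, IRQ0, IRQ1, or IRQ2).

Event 1 (EXEC): [MAIN] PC=0: INC 5 -> ACC=5
Event 2 (EXEC): [MAIN] PC=1: NOP
Event 3 (EXEC): [MAIN] PC=2: DEC 4 -> ACC=1
Event 4 (EXEC): [MAIN] PC=3: INC 3 -> ACC=4
Event 5 (INT 1): INT 1 arrives: push (MAIN, PC=4), enter IRQ1 at PC=0 (depth now 1)
Event 6 (EXEC): [IRQ1] PC=0: INC 1 -> ACC=5
Event 7 (EXEC): [IRQ1] PC=1: DEC 3 -> ACC=2
Event 8 (EXEC): [IRQ1] PC=2: IRET -> resume MAIN at PC=4 (depth now 0)
Event 9 (EXEC): [MAIN] PC=4: INC 4 -> ACC=6
Event 10 (INT 0): INT 0 arrives: push (MAIN, PC=5), enter IRQ0 at PC=0 (depth now 1)
Event 11 (EXEC): [IRQ0] PC=0: INC 3 -> ACC=9
Event 12 (INT 1): INT 1 arrives: push (IRQ0, PC=1), enter IRQ1 at PC=0 (depth now 2)
Event 13 (EXEC): [IRQ1] PC=0: INC 1 -> ACC=10

Answer: IRQ1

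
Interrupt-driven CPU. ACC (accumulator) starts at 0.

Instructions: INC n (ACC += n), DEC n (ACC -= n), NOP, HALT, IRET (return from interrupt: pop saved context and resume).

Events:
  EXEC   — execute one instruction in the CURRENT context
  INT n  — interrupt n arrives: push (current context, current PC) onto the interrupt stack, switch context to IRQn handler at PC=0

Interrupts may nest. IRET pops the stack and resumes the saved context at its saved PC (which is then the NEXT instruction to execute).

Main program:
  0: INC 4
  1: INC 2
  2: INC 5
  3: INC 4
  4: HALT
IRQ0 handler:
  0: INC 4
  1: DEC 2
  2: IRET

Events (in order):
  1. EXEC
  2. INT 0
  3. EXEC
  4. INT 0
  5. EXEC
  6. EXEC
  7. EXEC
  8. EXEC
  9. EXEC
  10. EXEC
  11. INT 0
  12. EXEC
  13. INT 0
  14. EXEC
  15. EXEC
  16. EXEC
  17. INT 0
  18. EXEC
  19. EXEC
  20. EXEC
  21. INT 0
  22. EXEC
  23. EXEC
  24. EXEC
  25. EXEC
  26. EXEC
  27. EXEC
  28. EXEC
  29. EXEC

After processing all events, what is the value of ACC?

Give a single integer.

Answer: 27

Derivation:
Event 1 (EXEC): [MAIN] PC=0: INC 4 -> ACC=4
Event 2 (INT 0): INT 0 arrives: push (MAIN, PC=1), enter IRQ0 at PC=0 (depth now 1)
Event 3 (EXEC): [IRQ0] PC=0: INC 4 -> ACC=8
Event 4 (INT 0): INT 0 arrives: push (IRQ0, PC=1), enter IRQ0 at PC=0 (depth now 2)
Event 5 (EXEC): [IRQ0] PC=0: INC 4 -> ACC=12
Event 6 (EXEC): [IRQ0] PC=1: DEC 2 -> ACC=10
Event 7 (EXEC): [IRQ0] PC=2: IRET -> resume IRQ0 at PC=1 (depth now 1)
Event 8 (EXEC): [IRQ0] PC=1: DEC 2 -> ACC=8
Event 9 (EXEC): [IRQ0] PC=2: IRET -> resume MAIN at PC=1 (depth now 0)
Event 10 (EXEC): [MAIN] PC=1: INC 2 -> ACC=10
Event 11 (INT 0): INT 0 arrives: push (MAIN, PC=2), enter IRQ0 at PC=0 (depth now 1)
Event 12 (EXEC): [IRQ0] PC=0: INC 4 -> ACC=14
Event 13 (INT 0): INT 0 arrives: push (IRQ0, PC=1), enter IRQ0 at PC=0 (depth now 2)
Event 14 (EXEC): [IRQ0] PC=0: INC 4 -> ACC=18
Event 15 (EXEC): [IRQ0] PC=1: DEC 2 -> ACC=16
Event 16 (EXEC): [IRQ0] PC=2: IRET -> resume IRQ0 at PC=1 (depth now 1)
Event 17 (INT 0): INT 0 arrives: push (IRQ0, PC=1), enter IRQ0 at PC=0 (depth now 2)
Event 18 (EXEC): [IRQ0] PC=0: INC 4 -> ACC=20
Event 19 (EXEC): [IRQ0] PC=1: DEC 2 -> ACC=18
Event 20 (EXEC): [IRQ0] PC=2: IRET -> resume IRQ0 at PC=1 (depth now 1)
Event 21 (INT 0): INT 0 arrives: push (IRQ0, PC=1), enter IRQ0 at PC=0 (depth now 2)
Event 22 (EXEC): [IRQ0] PC=0: INC 4 -> ACC=22
Event 23 (EXEC): [IRQ0] PC=1: DEC 2 -> ACC=20
Event 24 (EXEC): [IRQ0] PC=2: IRET -> resume IRQ0 at PC=1 (depth now 1)
Event 25 (EXEC): [IRQ0] PC=1: DEC 2 -> ACC=18
Event 26 (EXEC): [IRQ0] PC=2: IRET -> resume MAIN at PC=2 (depth now 0)
Event 27 (EXEC): [MAIN] PC=2: INC 5 -> ACC=23
Event 28 (EXEC): [MAIN] PC=3: INC 4 -> ACC=27
Event 29 (EXEC): [MAIN] PC=4: HALT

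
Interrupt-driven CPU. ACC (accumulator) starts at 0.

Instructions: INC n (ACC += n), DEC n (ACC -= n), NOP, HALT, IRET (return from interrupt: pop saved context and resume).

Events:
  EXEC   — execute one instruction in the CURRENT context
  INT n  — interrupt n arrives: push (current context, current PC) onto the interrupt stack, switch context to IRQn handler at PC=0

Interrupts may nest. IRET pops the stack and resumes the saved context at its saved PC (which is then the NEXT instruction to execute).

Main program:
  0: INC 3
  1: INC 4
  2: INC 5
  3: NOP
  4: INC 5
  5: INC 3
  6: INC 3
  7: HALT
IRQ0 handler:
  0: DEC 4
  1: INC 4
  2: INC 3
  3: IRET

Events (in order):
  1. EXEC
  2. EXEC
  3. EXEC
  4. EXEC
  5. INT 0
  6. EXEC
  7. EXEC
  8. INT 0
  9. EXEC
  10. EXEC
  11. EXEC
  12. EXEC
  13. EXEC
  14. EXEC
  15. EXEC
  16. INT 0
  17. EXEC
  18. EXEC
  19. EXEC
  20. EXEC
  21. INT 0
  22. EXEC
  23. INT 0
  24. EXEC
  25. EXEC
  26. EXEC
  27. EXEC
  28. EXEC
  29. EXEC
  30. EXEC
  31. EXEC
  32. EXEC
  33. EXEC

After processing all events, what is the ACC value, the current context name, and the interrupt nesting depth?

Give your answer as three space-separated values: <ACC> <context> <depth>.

Answer: 38 MAIN 0

Derivation:
Event 1 (EXEC): [MAIN] PC=0: INC 3 -> ACC=3
Event 2 (EXEC): [MAIN] PC=1: INC 4 -> ACC=7
Event 3 (EXEC): [MAIN] PC=2: INC 5 -> ACC=12
Event 4 (EXEC): [MAIN] PC=3: NOP
Event 5 (INT 0): INT 0 arrives: push (MAIN, PC=4), enter IRQ0 at PC=0 (depth now 1)
Event 6 (EXEC): [IRQ0] PC=0: DEC 4 -> ACC=8
Event 7 (EXEC): [IRQ0] PC=1: INC 4 -> ACC=12
Event 8 (INT 0): INT 0 arrives: push (IRQ0, PC=2), enter IRQ0 at PC=0 (depth now 2)
Event 9 (EXEC): [IRQ0] PC=0: DEC 4 -> ACC=8
Event 10 (EXEC): [IRQ0] PC=1: INC 4 -> ACC=12
Event 11 (EXEC): [IRQ0] PC=2: INC 3 -> ACC=15
Event 12 (EXEC): [IRQ0] PC=3: IRET -> resume IRQ0 at PC=2 (depth now 1)
Event 13 (EXEC): [IRQ0] PC=2: INC 3 -> ACC=18
Event 14 (EXEC): [IRQ0] PC=3: IRET -> resume MAIN at PC=4 (depth now 0)
Event 15 (EXEC): [MAIN] PC=4: INC 5 -> ACC=23
Event 16 (INT 0): INT 0 arrives: push (MAIN, PC=5), enter IRQ0 at PC=0 (depth now 1)
Event 17 (EXEC): [IRQ0] PC=0: DEC 4 -> ACC=19
Event 18 (EXEC): [IRQ0] PC=1: INC 4 -> ACC=23
Event 19 (EXEC): [IRQ0] PC=2: INC 3 -> ACC=26
Event 20 (EXEC): [IRQ0] PC=3: IRET -> resume MAIN at PC=5 (depth now 0)
Event 21 (INT 0): INT 0 arrives: push (MAIN, PC=5), enter IRQ0 at PC=0 (depth now 1)
Event 22 (EXEC): [IRQ0] PC=0: DEC 4 -> ACC=22
Event 23 (INT 0): INT 0 arrives: push (IRQ0, PC=1), enter IRQ0 at PC=0 (depth now 2)
Event 24 (EXEC): [IRQ0] PC=0: DEC 4 -> ACC=18
Event 25 (EXEC): [IRQ0] PC=1: INC 4 -> ACC=22
Event 26 (EXEC): [IRQ0] PC=2: INC 3 -> ACC=25
Event 27 (EXEC): [IRQ0] PC=3: IRET -> resume IRQ0 at PC=1 (depth now 1)
Event 28 (EXEC): [IRQ0] PC=1: INC 4 -> ACC=29
Event 29 (EXEC): [IRQ0] PC=2: INC 3 -> ACC=32
Event 30 (EXEC): [IRQ0] PC=3: IRET -> resume MAIN at PC=5 (depth now 0)
Event 31 (EXEC): [MAIN] PC=5: INC 3 -> ACC=35
Event 32 (EXEC): [MAIN] PC=6: INC 3 -> ACC=38
Event 33 (EXEC): [MAIN] PC=7: HALT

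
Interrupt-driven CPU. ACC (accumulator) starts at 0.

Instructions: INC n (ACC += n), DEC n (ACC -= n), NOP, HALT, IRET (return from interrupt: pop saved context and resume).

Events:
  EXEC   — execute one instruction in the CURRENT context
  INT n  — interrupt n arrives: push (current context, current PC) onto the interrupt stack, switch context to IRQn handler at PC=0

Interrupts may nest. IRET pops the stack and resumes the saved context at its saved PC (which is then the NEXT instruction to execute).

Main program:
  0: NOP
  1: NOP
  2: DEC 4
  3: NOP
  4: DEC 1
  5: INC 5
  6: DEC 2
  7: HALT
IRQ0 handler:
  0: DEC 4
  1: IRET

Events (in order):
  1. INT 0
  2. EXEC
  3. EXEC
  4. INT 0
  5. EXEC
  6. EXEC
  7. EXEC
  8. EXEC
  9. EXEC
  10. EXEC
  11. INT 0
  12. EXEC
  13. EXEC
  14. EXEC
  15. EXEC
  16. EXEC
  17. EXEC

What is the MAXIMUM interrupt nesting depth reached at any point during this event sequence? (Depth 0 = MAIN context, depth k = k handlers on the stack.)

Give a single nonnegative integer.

Event 1 (INT 0): INT 0 arrives: push (MAIN, PC=0), enter IRQ0 at PC=0 (depth now 1) [depth=1]
Event 2 (EXEC): [IRQ0] PC=0: DEC 4 -> ACC=-4 [depth=1]
Event 3 (EXEC): [IRQ0] PC=1: IRET -> resume MAIN at PC=0 (depth now 0) [depth=0]
Event 4 (INT 0): INT 0 arrives: push (MAIN, PC=0), enter IRQ0 at PC=0 (depth now 1) [depth=1]
Event 5 (EXEC): [IRQ0] PC=0: DEC 4 -> ACC=-8 [depth=1]
Event 6 (EXEC): [IRQ0] PC=1: IRET -> resume MAIN at PC=0 (depth now 0) [depth=0]
Event 7 (EXEC): [MAIN] PC=0: NOP [depth=0]
Event 8 (EXEC): [MAIN] PC=1: NOP [depth=0]
Event 9 (EXEC): [MAIN] PC=2: DEC 4 -> ACC=-12 [depth=0]
Event 10 (EXEC): [MAIN] PC=3: NOP [depth=0]
Event 11 (INT 0): INT 0 arrives: push (MAIN, PC=4), enter IRQ0 at PC=0 (depth now 1) [depth=1]
Event 12 (EXEC): [IRQ0] PC=0: DEC 4 -> ACC=-16 [depth=1]
Event 13 (EXEC): [IRQ0] PC=1: IRET -> resume MAIN at PC=4 (depth now 0) [depth=0]
Event 14 (EXEC): [MAIN] PC=4: DEC 1 -> ACC=-17 [depth=0]
Event 15 (EXEC): [MAIN] PC=5: INC 5 -> ACC=-12 [depth=0]
Event 16 (EXEC): [MAIN] PC=6: DEC 2 -> ACC=-14 [depth=0]
Event 17 (EXEC): [MAIN] PC=7: HALT [depth=0]
Max depth observed: 1

Answer: 1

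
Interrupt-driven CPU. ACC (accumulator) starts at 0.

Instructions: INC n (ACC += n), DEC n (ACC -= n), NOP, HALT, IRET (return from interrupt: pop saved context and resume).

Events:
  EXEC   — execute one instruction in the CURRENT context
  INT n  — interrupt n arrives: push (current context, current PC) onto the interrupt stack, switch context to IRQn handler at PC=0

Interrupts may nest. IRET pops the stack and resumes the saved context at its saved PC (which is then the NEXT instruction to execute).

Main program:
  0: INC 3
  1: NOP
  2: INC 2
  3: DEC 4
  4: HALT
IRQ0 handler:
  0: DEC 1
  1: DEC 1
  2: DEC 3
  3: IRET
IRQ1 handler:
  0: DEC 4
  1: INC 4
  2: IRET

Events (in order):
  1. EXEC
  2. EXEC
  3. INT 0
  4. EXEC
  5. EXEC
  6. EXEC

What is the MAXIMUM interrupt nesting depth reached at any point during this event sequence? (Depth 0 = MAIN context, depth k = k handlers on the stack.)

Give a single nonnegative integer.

Answer: 1

Derivation:
Event 1 (EXEC): [MAIN] PC=0: INC 3 -> ACC=3 [depth=0]
Event 2 (EXEC): [MAIN] PC=1: NOP [depth=0]
Event 3 (INT 0): INT 0 arrives: push (MAIN, PC=2), enter IRQ0 at PC=0 (depth now 1) [depth=1]
Event 4 (EXEC): [IRQ0] PC=0: DEC 1 -> ACC=2 [depth=1]
Event 5 (EXEC): [IRQ0] PC=1: DEC 1 -> ACC=1 [depth=1]
Event 6 (EXEC): [IRQ0] PC=2: DEC 3 -> ACC=-2 [depth=1]
Max depth observed: 1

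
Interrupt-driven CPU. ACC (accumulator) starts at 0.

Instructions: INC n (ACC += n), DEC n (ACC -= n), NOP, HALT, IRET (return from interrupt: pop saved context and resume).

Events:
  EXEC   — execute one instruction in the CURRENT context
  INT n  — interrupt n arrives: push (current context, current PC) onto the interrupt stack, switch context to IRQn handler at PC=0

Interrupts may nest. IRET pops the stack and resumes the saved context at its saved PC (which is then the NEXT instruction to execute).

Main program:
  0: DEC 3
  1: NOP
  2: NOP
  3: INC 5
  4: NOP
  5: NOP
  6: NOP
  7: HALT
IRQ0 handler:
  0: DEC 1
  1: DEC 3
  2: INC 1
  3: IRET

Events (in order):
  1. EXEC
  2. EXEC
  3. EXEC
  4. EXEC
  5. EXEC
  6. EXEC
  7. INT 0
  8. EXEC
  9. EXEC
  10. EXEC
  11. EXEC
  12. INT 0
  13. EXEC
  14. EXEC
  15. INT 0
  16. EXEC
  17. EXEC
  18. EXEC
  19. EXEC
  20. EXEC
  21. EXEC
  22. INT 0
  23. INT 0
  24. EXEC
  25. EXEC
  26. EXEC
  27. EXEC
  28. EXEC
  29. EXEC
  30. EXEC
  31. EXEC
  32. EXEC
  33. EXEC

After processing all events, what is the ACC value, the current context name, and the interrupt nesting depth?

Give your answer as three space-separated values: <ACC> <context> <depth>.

Answer: -13 MAIN 0

Derivation:
Event 1 (EXEC): [MAIN] PC=0: DEC 3 -> ACC=-3
Event 2 (EXEC): [MAIN] PC=1: NOP
Event 3 (EXEC): [MAIN] PC=2: NOP
Event 4 (EXEC): [MAIN] PC=3: INC 5 -> ACC=2
Event 5 (EXEC): [MAIN] PC=4: NOP
Event 6 (EXEC): [MAIN] PC=5: NOP
Event 7 (INT 0): INT 0 arrives: push (MAIN, PC=6), enter IRQ0 at PC=0 (depth now 1)
Event 8 (EXEC): [IRQ0] PC=0: DEC 1 -> ACC=1
Event 9 (EXEC): [IRQ0] PC=1: DEC 3 -> ACC=-2
Event 10 (EXEC): [IRQ0] PC=2: INC 1 -> ACC=-1
Event 11 (EXEC): [IRQ0] PC=3: IRET -> resume MAIN at PC=6 (depth now 0)
Event 12 (INT 0): INT 0 arrives: push (MAIN, PC=6), enter IRQ0 at PC=0 (depth now 1)
Event 13 (EXEC): [IRQ0] PC=0: DEC 1 -> ACC=-2
Event 14 (EXEC): [IRQ0] PC=1: DEC 3 -> ACC=-5
Event 15 (INT 0): INT 0 arrives: push (IRQ0, PC=2), enter IRQ0 at PC=0 (depth now 2)
Event 16 (EXEC): [IRQ0] PC=0: DEC 1 -> ACC=-6
Event 17 (EXEC): [IRQ0] PC=1: DEC 3 -> ACC=-9
Event 18 (EXEC): [IRQ0] PC=2: INC 1 -> ACC=-8
Event 19 (EXEC): [IRQ0] PC=3: IRET -> resume IRQ0 at PC=2 (depth now 1)
Event 20 (EXEC): [IRQ0] PC=2: INC 1 -> ACC=-7
Event 21 (EXEC): [IRQ0] PC=3: IRET -> resume MAIN at PC=6 (depth now 0)
Event 22 (INT 0): INT 0 arrives: push (MAIN, PC=6), enter IRQ0 at PC=0 (depth now 1)
Event 23 (INT 0): INT 0 arrives: push (IRQ0, PC=0), enter IRQ0 at PC=0 (depth now 2)
Event 24 (EXEC): [IRQ0] PC=0: DEC 1 -> ACC=-8
Event 25 (EXEC): [IRQ0] PC=1: DEC 3 -> ACC=-11
Event 26 (EXEC): [IRQ0] PC=2: INC 1 -> ACC=-10
Event 27 (EXEC): [IRQ0] PC=3: IRET -> resume IRQ0 at PC=0 (depth now 1)
Event 28 (EXEC): [IRQ0] PC=0: DEC 1 -> ACC=-11
Event 29 (EXEC): [IRQ0] PC=1: DEC 3 -> ACC=-14
Event 30 (EXEC): [IRQ0] PC=2: INC 1 -> ACC=-13
Event 31 (EXEC): [IRQ0] PC=3: IRET -> resume MAIN at PC=6 (depth now 0)
Event 32 (EXEC): [MAIN] PC=6: NOP
Event 33 (EXEC): [MAIN] PC=7: HALT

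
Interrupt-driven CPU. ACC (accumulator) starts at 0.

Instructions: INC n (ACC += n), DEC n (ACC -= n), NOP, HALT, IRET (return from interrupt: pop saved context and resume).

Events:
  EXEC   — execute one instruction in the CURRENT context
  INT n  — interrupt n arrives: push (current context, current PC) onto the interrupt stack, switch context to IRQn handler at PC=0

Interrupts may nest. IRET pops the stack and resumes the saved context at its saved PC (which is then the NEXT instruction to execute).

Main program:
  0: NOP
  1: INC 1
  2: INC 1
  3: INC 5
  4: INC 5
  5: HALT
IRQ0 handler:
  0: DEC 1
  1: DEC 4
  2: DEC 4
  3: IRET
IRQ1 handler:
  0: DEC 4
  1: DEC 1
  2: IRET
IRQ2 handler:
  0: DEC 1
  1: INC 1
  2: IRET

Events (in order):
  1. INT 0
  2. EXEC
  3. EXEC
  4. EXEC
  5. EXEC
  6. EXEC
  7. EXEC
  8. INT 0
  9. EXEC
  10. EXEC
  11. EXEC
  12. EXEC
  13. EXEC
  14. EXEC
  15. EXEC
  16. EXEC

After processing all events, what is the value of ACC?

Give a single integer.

Event 1 (INT 0): INT 0 arrives: push (MAIN, PC=0), enter IRQ0 at PC=0 (depth now 1)
Event 2 (EXEC): [IRQ0] PC=0: DEC 1 -> ACC=-1
Event 3 (EXEC): [IRQ0] PC=1: DEC 4 -> ACC=-5
Event 4 (EXEC): [IRQ0] PC=2: DEC 4 -> ACC=-9
Event 5 (EXEC): [IRQ0] PC=3: IRET -> resume MAIN at PC=0 (depth now 0)
Event 6 (EXEC): [MAIN] PC=0: NOP
Event 7 (EXEC): [MAIN] PC=1: INC 1 -> ACC=-8
Event 8 (INT 0): INT 0 arrives: push (MAIN, PC=2), enter IRQ0 at PC=0 (depth now 1)
Event 9 (EXEC): [IRQ0] PC=0: DEC 1 -> ACC=-9
Event 10 (EXEC): [IRQ0] PC=1: DEC 4 -> ACC=-13
Event 11 (EXEC): [IRQ0] PC=2: DEC 4 -> ACC=-17
Event 12 (EXEC): [IRQ0] PC=3: IRET -> resume MAIN at PC=2 (depth now 0)
Event 13 (EXEC): [MAIN] PC=2: INC 1 -> ACC=-16
Event 14 (EXEC): [MAIN] PC=3: INC 5 -> ACC=-11
Event 15 (EXEC): [MAIN] PC=4: INC 5 -> ACC=-6
Event 16 (EXEC): [MAIN] PC=5: HALT

Answer: -6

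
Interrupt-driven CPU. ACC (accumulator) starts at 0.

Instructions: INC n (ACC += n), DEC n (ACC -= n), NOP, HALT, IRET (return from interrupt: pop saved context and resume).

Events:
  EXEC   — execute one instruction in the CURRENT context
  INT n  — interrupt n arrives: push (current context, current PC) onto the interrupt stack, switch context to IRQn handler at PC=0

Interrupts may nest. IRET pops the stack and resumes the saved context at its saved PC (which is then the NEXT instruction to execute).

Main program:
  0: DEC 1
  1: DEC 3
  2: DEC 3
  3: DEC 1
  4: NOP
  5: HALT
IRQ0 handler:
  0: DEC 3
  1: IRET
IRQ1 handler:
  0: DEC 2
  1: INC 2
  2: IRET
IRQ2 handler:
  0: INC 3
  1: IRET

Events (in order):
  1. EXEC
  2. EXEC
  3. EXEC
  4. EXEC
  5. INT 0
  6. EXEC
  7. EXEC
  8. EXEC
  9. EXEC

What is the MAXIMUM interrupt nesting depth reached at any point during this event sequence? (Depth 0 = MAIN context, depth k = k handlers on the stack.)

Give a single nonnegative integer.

Event 1 (EXEC): [MAIN] PC=0: DEC 1 -> ACC=-1 [depth=0]
Event 2 (EXEC): [MAIN] PC=1: DEC 3 -> ACC=-4 [depth=0]
Event 3 (EXEC): [MAIN] PC=2: DEC 3 -> ACC=-7 [depth=0]
Event 4 (EXEC): [MAIN] PC=3: DEC 1 -> ACC=-8 [depth=0]
Event 5 (INT 0): INT 0 arrives: push (MAIN, PC=4), enter IRQ0 at PC=0 (depth now 1) [depth=1]
Event 6 (EXEC): [IRQ0] PC=0: DEC 3 -> ACC=-11 [depth=1]
Event 7 (EXEC): [IRQ0] PC=1: IRET -> resume MAIN at PC=4 (depth now 0) [depth=0]
Event 8 (EXEC): [MAIN] PC=4: NOP [depth=0]
Event 9 (EXEC): [MAIN] PC=5: HALT [depth=0]
Max depth observed: 1

Answer: 1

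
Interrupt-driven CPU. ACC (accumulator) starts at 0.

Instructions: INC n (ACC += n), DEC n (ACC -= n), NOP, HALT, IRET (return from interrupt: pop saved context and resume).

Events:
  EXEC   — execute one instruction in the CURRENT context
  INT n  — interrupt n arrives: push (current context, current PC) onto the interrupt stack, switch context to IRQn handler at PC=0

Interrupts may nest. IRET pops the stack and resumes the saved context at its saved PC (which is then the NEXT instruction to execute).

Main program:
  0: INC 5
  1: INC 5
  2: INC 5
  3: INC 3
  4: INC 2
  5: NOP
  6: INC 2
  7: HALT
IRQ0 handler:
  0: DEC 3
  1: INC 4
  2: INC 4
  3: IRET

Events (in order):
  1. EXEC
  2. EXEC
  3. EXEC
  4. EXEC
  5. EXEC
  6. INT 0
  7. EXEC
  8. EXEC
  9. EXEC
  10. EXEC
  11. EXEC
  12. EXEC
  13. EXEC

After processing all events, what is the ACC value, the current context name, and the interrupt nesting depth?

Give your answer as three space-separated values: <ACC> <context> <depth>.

Answer: 27 MAIN 0

Derivation:
Event 1 (EXEC): [MAIN] PC=0: INC 5 -> ACC=5
Event 2 (EXEC): [MAIN] PC=1: INC 5 -> ACC=10
Event 3 (EXEC): [MAIN] PC=2: INC 5 -> ACC=15
Event 4 (EXEC): [MAIN] PC=3: INC 3 -> ACC=18
Event 5 (EXEC): [MAIN] PC=4: INC 2 -> ACC=20
Event 6 (INT 0): INT 0 arrives: push (MAIN, PC=5), enter IRQ0 at PC=0 (depth now 1)
Event 7 (EXEC): [IRQ0] PC=0: DEC 3 -> ACC=17
Event 8 (EXEC): [IRQ0] PC=1: INC 4 -> ACC=21
Event 9 (EXEC): [IRQ0] PC=2: INC 4 -> ACC=25
Event 10 (EXEC): [IRQ0] PC=3: IRET -> resume MAIN at PC=5 (depth now 0)
Event 11 (EXEC): [MAIN] PC=5: NOP
Event 12 (EXEC): [MAIN] PC=6: INC 2 -> ACC=27
Event 13 (EXEC): [MAIN] PC=7: HALT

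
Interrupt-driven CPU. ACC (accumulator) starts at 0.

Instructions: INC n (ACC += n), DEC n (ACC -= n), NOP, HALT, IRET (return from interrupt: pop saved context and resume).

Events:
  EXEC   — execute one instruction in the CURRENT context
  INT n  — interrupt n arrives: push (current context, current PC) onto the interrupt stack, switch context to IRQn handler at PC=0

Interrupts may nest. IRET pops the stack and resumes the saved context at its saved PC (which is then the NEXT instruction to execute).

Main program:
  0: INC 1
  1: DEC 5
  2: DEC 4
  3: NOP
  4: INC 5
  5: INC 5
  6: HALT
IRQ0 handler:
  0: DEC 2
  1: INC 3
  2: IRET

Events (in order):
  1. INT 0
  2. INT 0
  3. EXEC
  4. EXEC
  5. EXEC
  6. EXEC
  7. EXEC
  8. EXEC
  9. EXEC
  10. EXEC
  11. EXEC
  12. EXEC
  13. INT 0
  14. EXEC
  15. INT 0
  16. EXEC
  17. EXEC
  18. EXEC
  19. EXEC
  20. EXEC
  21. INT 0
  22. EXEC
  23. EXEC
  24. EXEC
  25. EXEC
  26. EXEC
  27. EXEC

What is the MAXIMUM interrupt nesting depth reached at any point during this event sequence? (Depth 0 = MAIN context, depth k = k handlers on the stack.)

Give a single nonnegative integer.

Event 1 (INT 0): INT 0 arrives: push (MAIN, PC=0), enter IRQ0 at PC=0 (depth now 1) [depth=1]
Event 2 (INT 0): INT 0 arrives: push (IRQ0, PC=0), enter IRQ0 at PC=0 (depth now 2) [depth=2]
Event 3 (EXEC): [IRQ0] PC=0: DEC 2 -> ACC=-2 [depth=2]
Event 4 (EXEC): [IRQ0] PC=1: INC 3 -> ACC=1 [depth=2]
Event 5 (EXEC): [IRQ0] PC=2: IRET -> resume IRQ0 at PC=0 (depth now 1) [depth=1]
Event 6 (EXEC): [IRQ0] PC=0: DEC 2 -> ACC=-1 [depth=1]
Event 7 (EXEC): [IRQ0] PC=1: INC 3 -> ACC=2 [depth=1]
Event 8 (EXEC): [IRQ0] PC=2: IRET -> resume MAIN at PC=0 (depth now 0) [depth=0]
Event 9 (EXEC): [MAIN] PC=0: INC 1 -> ACC=3 [depth=0]
Event 10 (EXEC): [MAIN] PC=1: DEC 5 -> ACC=-2 [depth=0]
Event 11 (EXEC): [MAIN] PC=2: DEC 4 -> ACC=-6 [depth=0]
Event 12 (EXEC): [MAIN] PC=3: NOP [depth=0]
Event 13 (INT 0): INT 0 arrives: push (MAIN, PC=4), enter IRQ0 at PC=0 (depth now 1) [depth=1]
Event 14 (EXEC): [IRQ0] PC=0: DEC 2 -> ACC=-8 [depth=1]
Event 15 (INT 0): INT 0 arrives: push (IRQ0, PC=1), enter IRQ0 at PC=0 (depth now 2) [depth=2]
Event 16 (EXEC): [IRQ0] PC=0: DEC 2 -> ACC=-10 [depth=2]
Event 17 (EXEC): [IRQ0] PC=1: INC 3 -> ACC=-7 [depth=2]
Event 18 (EXEC): [IRQ0] PC=2: IRET -> resume IRQ0 at PC=1 (depth now 1) [depth=1]
Event 19 (EXEC): [IRQ0] PC=1: INC 3 -> ACC=-4 [depth=1]
Event 20 (EXEC): [IRQ0] PC=2: IRET -> resume MAIN at PC=4 (depth now 0) [depth=0]
Event 21 (INT 0): INT 0 arrives: push (MAIN, PC=4), enter IRQ0 at PC=0 (depth now 1) [depth=1]
Event 22 (EXEC): [IRQ0] PC=0: DEC 2 -> ACC=-6 [depth=1]
Event 23 (EXEC): [IRQ0] PC=1: INC 3 -> ACC=-3 [depth=1]
Event 24 (EXEC): [IRQ0] PC=2: IRET -> resume MAIN at PC=4 (depth now 0) [depth=0]
Event 25 (EXEC): [MAIN] PC=4: INC 5 -> ACC=2 [depth=0]
Event 26 (EXEC): [MAIN] PC=5: INC 5 -> ACC=7 [depth=0]
Event 27 (EXEC): [MAIN] PC=6: HALT [depth=0]
Max depth observed: 2

Answer: 2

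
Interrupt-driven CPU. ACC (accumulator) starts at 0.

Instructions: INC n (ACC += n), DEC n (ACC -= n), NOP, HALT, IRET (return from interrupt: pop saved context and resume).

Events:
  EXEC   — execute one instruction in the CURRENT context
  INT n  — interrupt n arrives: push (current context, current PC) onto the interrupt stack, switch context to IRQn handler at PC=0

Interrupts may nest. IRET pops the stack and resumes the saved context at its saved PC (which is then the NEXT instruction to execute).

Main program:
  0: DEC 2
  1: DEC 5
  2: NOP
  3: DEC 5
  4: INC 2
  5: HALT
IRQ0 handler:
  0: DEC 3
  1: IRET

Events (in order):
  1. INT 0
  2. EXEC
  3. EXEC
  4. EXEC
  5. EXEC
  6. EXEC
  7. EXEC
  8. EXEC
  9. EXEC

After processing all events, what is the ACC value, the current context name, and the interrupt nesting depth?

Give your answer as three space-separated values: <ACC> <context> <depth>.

Event 1 (INT 0): INT 0 arrives: push (MAIN, PC=0), enter IRQ0 at PC=0 (depth now 1)
Event 2 (EXEC): [IRQ0] PC=0: DEC 3 -> ACC=-3
Event 3 (EXEC): [IRQ0] PC=1: IRET -> resume MAIN at PC=0 (depth now 0)
Event 4 (EXEC): [MAIN] PC=0: DEC 2 -> ACC=-5
Event 5 (EXEC): [MAIN] PC=1: DEC 5 -> ACC=-10
Event 6 (EXEC): [MAIN] PC=2: NOP
Event 7 (EXEC): [MAIN] PC=3: DEC 5 -> ACC=-15
Event 8 (EXEC): [MAIN] PC=4: INC 2 -> ACC=-13
Event 9 (EXEC): [MAIN] PC=5: HALT

Answer: -13 MAIN 0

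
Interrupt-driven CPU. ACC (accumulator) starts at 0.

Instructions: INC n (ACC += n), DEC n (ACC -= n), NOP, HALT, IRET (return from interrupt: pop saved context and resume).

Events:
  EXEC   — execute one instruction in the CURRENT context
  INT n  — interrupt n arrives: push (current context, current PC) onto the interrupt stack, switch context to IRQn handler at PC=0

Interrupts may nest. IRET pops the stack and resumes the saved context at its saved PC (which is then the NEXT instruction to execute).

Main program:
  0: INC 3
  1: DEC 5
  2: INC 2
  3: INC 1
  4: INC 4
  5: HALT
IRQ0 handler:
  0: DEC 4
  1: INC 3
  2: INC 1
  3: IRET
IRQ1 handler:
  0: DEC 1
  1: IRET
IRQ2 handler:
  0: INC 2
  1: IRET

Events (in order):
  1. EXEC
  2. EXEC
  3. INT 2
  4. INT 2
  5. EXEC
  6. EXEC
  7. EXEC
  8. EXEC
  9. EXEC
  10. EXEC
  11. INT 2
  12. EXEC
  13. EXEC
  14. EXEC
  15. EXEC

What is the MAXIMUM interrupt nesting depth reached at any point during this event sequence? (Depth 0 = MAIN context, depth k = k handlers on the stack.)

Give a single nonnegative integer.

Event 1 (EXEC): [MAIN] PC=0: INC 3 -> ACC=3 [depth=0]
Event 2 (EXEC): [MAIN] PC=1: DEC 5 -> ACC=-2 [depth=0]
Event 3 (INT 2): INT 2 arrives: push (MAIN, PC=2), enter IRQ2 at PC=0 (depth now 1) [depth=1]
Event 4 (INT 2): INT 2 arrives: push (IRQ2, PC=0), enter IRQ2 at PC=0 (depth now 2) [depth=2]
Event 5 (EXEC): [IRQ2] PC=0: INC 2 -> ACC=0 [depth=2]
Event 6 (EXEC): [IRQ2] PC=1: IRET -> resume IRQ2 at PC=0 (depth now 1) [depth=1]
Event 7 (EXEC): [IRQ2] PC=0: INC 2 -> ACC=2 [depth=1]
Event 8 (EXEC): [IRQ2] PC=1: IRET -> resume MAIN at PC=2 (depth now 0) [depth=0]
Event 9 (EXEC): [MAIN] PC=2: INC 2 -> ACC=4 [depth=0]
Event 10 (EXEC): [MAIN] PC=3: INC 1 -> ACC=5 [depth=0]
Event 11 (INT 2): INT 2 arrives: push (MAIN, PC=4), enter IRQ2 at PC=0 (depth now 1) [depth=1]
Event 12 (EXEC): [IRQ2] PC=0: INC 2 -> ACC=7 [depth=1]
Event 13 (EXEC): [IRQ2] PC=1: IRET -> resume MAIN at PC=4 (depth now 0) [depth=0]
Event 14 (EXEC): [MAIN] PC=4: INC 4 -> ACC=11 [depth=0]
Event 15 (EXEC): [MAIN] PC=5: HALT [depth=0]
Max depth observed: 2

Answer: 2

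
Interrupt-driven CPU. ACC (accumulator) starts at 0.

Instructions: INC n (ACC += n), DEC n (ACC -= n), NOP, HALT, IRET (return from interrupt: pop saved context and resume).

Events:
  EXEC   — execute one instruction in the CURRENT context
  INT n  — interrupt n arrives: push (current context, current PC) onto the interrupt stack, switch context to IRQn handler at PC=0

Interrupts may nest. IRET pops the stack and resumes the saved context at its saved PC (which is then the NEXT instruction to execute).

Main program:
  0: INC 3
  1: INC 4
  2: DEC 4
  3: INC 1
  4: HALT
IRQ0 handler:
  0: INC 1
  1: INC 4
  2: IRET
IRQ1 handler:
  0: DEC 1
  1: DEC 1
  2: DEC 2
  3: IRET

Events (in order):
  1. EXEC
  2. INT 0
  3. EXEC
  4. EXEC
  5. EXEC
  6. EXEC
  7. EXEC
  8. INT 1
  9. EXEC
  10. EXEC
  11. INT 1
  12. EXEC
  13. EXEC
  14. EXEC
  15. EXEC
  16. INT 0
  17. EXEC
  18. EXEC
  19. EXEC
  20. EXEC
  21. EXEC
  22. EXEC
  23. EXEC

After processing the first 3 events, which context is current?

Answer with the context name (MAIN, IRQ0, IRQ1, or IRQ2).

Answer: IRQ0

Derivation:
Event 1 (EXEC): [MAIN] PC=0: INC 3 -> ACC=3
Event 2 (INT 0): INT 0 arrives: push (MAIN, PC=1), enter IRQ0 at PC=0 (depth now 1)
Event 3 (EXEC): [IRQ0] PC=0: INC 1 -> ACC=4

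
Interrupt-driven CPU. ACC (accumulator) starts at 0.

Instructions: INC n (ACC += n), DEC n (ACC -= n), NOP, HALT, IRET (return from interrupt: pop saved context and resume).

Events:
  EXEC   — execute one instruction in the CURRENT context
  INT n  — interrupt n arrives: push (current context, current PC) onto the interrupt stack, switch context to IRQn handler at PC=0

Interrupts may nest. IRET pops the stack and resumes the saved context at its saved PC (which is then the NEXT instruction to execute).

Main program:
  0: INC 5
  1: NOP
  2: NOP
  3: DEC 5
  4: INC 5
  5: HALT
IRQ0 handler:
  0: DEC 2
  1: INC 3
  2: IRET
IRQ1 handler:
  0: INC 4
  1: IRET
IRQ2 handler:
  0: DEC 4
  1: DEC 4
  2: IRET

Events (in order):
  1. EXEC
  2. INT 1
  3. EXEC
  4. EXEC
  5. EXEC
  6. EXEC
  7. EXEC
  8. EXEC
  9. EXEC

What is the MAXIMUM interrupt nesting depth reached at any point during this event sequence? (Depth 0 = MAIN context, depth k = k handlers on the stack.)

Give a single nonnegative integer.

Event 1 (EXEC): [MAIN] PC=0: INC 5 -> ACC=5 [depth=0]
Event 2 (INT 1): INT 1 arrives: push (MAIN, PC=1), enter IRQ1 at PC=0 (depth now 1) [depth=1]
Event 3 (EXEC): [IRQ1] PC=0: INC 4 -> ACC=9 [depth=1]
Event 4 (EXEC): [IRQ1] PC=1: IRET -> resume MAIN at PC=1 (depth now 0) [depth=0]
Event 5 (EXEC): [MAIN] PC=1: NOP [depth=0]
Event 6 (EXEC): [MAIN] PC=2: NOP [depth=0]
Event 7 (EXEC): [MAIN] PC=3: DEC 5 -> ACC=4 [depth=0]
Event 8 (EXEC): [MAIN] PC=4: INC 5 -> ACC=9 [depth=0]
Event 9 (EXEC): [MAIN] PC=5: HALT [depth=0]
Max depth observed: 1

Answer: 1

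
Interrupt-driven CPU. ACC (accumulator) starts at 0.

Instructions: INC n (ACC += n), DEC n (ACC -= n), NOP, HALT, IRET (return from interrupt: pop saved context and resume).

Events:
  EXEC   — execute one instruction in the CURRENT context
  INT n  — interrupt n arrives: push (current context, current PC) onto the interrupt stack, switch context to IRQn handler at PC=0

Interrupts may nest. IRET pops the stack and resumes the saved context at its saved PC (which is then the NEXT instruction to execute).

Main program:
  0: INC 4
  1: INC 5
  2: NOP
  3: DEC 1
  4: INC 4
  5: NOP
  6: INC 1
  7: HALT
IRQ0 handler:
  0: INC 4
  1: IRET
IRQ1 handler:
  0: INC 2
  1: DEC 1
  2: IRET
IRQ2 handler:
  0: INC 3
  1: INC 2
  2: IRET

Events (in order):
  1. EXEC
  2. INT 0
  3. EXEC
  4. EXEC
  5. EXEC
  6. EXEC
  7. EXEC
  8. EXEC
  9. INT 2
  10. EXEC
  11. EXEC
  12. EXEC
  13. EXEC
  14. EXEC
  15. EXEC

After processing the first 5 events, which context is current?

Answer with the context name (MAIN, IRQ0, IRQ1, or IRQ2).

Event 1 (EXEC): [MAIN] PC=0: INC 4 -> ACC=4
Event 2 (INT 0): INT 0 arrives: push (MAIN, PC=1), enter IRQ0 at PC=0 (depth now 1)
Event 3 (EXEC): [IRQ0] PC=0: INC 4 -> ACC=8
Event 4 (EXEC): [IRQ0] PC=1: IRET -> resume MAIN at PC=1 (depth now 0)
Event 5 (EXEC): [MAIN] PC=1: INC 5 -> ACC=13

Answer: MAIN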